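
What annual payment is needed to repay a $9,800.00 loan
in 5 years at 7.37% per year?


Formula: PMT = PV * r / (1 - (1+r)^(-n))
Denominator: 1 - (1 + 0.0737)^(-5) = 0.299214
Numerator: $9,800.00 * 0.0737 = 722.26
PMT = 722.26 / 0.299214 = $2,413.86

$2,413.86


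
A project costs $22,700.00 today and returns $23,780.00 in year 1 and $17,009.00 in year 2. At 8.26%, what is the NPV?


Formula: NPV = C0 + C1/(1+r) + C2/(1+r)^2
Discount C1: $23,780.00 / (1 + 0.0826) = $21,965.64
Discount C2: $17,009.00 / (1 + 0.0826)^2 = $14,512.52
NPV = -$22,700.00 + $21,965.64 + $14,512.52 = $13,778.16

$13,778.16


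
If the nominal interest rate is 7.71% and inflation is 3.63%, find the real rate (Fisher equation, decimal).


Formula: (1 + r_real) = (1 + r_nom) / (1 + inflation)
Substituting: (1 + r_real) = 1.0771 / 1.0363
(1 + r_real) = 1.039371
r_real = 1.039371 - 1 = 0.039371

0.039371


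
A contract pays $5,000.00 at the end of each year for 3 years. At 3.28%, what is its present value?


Formula: PV = PMT * (1 - (1+r)^(-n)) / r
Discount factor: (1 + 0.0328)^(-3) = 0.907719
Bracket: 1 - 0.907719 = 0.092281
PV = $5,000.00 * 0.092281 / 0.0328 = $14,067.26

$14,067.26


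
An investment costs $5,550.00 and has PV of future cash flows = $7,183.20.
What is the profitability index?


Formula: PI = PV(cash flows) / initial investment
Substituting: PI = $7,183.20 / $5,550.00
PI = 1.2943

1.2943


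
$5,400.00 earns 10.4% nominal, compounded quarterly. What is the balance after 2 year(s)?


Formula: FV = P * (1 + r/m)^(m*t)
Period rate: r/m = 0.104 / 4 = 0.026
Total periods: m*t = 4 * 2 = 8
Growth factor: (1 + 0.026)^8 = 1.227945
FV = $5,400.00 * 1.227945 = $6,630.90

$6,630.90


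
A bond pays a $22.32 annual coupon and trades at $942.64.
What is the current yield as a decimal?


Formula: Current yield = annual coupon / price
Substituting: CY = $22.32 / $942.64
CY = 0.023678

0.023678


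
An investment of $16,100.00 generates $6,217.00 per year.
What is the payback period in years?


Formula: Payback = investment / annual cash flow
Substituting: Payback = $16,100.00 / $6,217.00
Payback = 2.5897 years

2.5897 years


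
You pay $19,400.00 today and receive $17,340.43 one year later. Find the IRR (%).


Formula: IRR = C1/C0 - 1
Substituting: IRR = $17,340.43 / $19,400.00 - 1
Ratio: 0.893837 - 1 = -0.106163
IRR = -10.6163%

-10.6163%


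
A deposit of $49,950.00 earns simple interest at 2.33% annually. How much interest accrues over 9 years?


Formula: I = P * r * t
Substituting: I = $49,950.00 * 0.0233 * 9
Step: I = $49,950.00 * 0.2097
I = $10,474.52

$10,474.52


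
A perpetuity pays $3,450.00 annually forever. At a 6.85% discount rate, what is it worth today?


Formula: PV = C / r
Substituting: PV = $3,450.00 / 0.0685
PV = $50,364.96

$50,364.96


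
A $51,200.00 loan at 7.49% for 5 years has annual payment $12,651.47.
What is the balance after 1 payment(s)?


Formula: Balance = PV*(1+r)^k - PMT*((1+r)^k - 1)/r
Growth: (1 + 0.0749)^1 = 1.0749
Accumulated factor: ((1+r)^k - 1)/r = 1.0
Balance = $51,200.00 * 1.0749 - $12,651.47 * 1.0
Balance = $42,383.41

$42,383.41


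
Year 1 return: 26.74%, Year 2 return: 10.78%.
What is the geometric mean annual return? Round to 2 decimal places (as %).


Formula: Geometric mean = ((1+r1)*(1+r2))^(1/2) - 1
Product: (1 + 0.2674) * (1 + 0.1078) = 1.2674 * 1.1078 = 1.404026
Square root: 1.404026^0.5 = 1.184916
Geometric mean = 1.184916 - 1 = 0.184916
As percentage: 18.49%

18.49%


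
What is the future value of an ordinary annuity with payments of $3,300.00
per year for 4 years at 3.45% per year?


Formula: FV = PMT * ((1+r)^n - 1) / r
Growth factor: (1 + 0.0345)^4 = 1.145307
Numerator: 1.145307 - 1 = 0.145307
FV = $3,300.00 * 0.145307 / 0.0345 = $13,898.95

$13,898.95


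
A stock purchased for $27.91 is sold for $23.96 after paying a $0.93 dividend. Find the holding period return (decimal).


Formula: HPR = (P1 - P0 + D) / P0
Gain: $23.96 - $27.91 + $0.93 = -$3.02
HPR = -$3.02 / $27.91 = -0.1082

-0.1082


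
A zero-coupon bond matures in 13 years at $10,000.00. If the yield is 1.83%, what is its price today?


Formula: Price = FV / (1 + r)^n
Substituting: Price = $10,000.00 / (1 + 0.0183)^13
Discount factor: (1.0183)^13 = 1.265857
Price = $10,000.00 / 1.265857 = $7,899.79

$7,899.79


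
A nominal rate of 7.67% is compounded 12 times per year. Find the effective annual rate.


Formula: EAR = (1 + r/m)^m - 1
Period rate: r/m = 0.0767 / 12 = 0.006392
Compounding: (1 + 0.006392)^12 = 1.079455
EAR = 1.079455 - 1 = 0.079455

0.079455


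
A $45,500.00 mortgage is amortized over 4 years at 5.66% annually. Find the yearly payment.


Formula: PMT = PV * r / (1 - (1+r)^(-n))
Denominator: 1 - (1 + 0.0566)^(-4) = 0.197662
Numerator: $45,500.00 * 0.0566 = 2575.3
PMT = 2575.3 / 0.197662 = $13,028.83

$13,028.83


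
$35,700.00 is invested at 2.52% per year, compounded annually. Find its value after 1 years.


Formula: FV = P * (1 + r)^n
Substituting: FV = $35,700.00 * (1 + 0.0252)^1
Growth factor: (1.0252)^1 = 1.0252
FV = $35,700.00 * 1.0252 = $36,599.64

$36,599.64


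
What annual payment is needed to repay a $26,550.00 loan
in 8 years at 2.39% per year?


Formula: PMT = PV * r / (1 - (1+r)^(-n))
Denominator: 1 - (1 + 0.0239)^(-8) = 0.172173
Numerator: $26,550.00 * 0.0239 = 634.545
PMT = 634.545 / 0.172173 = $3,685.51

$3,685.51


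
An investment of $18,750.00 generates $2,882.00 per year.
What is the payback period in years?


Formula: Payback = investment / annual cash flow
Substituting: Payback = $18,750.00 / $2,882.00
Payback = 6.5059 years

6.5059 years


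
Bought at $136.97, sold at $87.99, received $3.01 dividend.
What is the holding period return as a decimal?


Formula: HPR = (P1 - P0 + D) / P0
Gain: $87.99 - $136.97 + $3.01 = -$45.97
HPR = -$45.97 / $136.97 = -0.3356

-0.3356


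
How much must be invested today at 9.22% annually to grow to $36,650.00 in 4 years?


Formula: PV = FV / (1 + r)^n
Substituting: PV = $36,650.00 / (1 + 0.0922)^4
Discount factor: (1.0922)^4 = 1.423012
PV = $36,650.00 / 1.423012 = $25,755.22

$25,755.22


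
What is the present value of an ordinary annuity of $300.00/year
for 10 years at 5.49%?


Formula: PV = PMT * (1 - (1+r)^(-n)) / r
Discount factor: (1 + 0.0549)^(-10) = 0.585986
Bracket: 1 - 0.585986 = 0.414014
PV = $300.00 * 0.414014 / 0.0549 = $2,262.37

$2,262.37


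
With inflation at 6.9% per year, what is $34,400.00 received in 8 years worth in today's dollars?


Formula: Real value = nominal / (1 + inflation)^years
Price level: (1 + 0.069)^8 = 1.705382
Real value = $34,400.00 / 1.705382 = $20,171.44

$20,171.44


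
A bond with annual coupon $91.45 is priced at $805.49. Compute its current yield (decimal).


Formula: Current yield = annual coupon / price
Substituting: CY = $91.45 / $805.49
CY = 0.113533

0.113533


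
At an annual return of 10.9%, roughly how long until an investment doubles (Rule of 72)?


Formula: Years ≈ 72 / r
Substituting: Years ≈ 72 / 10.9
Years ≈ 6.6

6.6 years


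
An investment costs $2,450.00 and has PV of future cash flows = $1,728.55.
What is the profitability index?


Formula: PI = PV(cash flows) / initial investment
Substituting: PI = $1,728.55 / $2,450.00
PI = 0.7055

0.7055


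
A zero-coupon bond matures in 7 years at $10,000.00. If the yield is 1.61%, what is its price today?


Formula: Price = FV / (1 + r)^n
Substituting: Price = $10,000.00 / (1 + 0.0161)^7
Discount factor: (1.0161)^7 = 1.118292
Price = $10,000.00 / 1.118292 = $8,942.21

$8,942.21


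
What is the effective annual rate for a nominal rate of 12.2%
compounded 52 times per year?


Formula: EAR = (1 + r/m)^m - 1
Period rate: r/m = 0.122 / 52 = 0.002346
Compounding: (1 + 0.002346)^52 = 1.129593
EAR = 1.129593 - 1 = 0.129593

0.129593


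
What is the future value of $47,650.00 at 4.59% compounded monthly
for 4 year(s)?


Formula: FV = P * (1 + r/m)^(m*t)
Period rate: r/m = 0.0459 / 12 = 0.003825
Total periods: m*t = 12 * 4 = 48
Growth factor: (1 + 0.003825)^48 = 1.201114
FV = $47,650.00 * 1.201114 = $57,233.10

$57,233.10


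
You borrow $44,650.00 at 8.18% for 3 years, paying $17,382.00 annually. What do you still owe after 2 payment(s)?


Formula: Balance = PV*(1+r)^k - PMT*((1+r)^k - 1)/r
Growth: (1 + 0.0818)^2 = 1.170291
Accumulated factor: ((1+r)^k - 1)/r = 2.0818
Balance = $44,650.00 * 1.170291 - $17,382.00 * 2.0818
Balance = $16,067.66

$16,067.66


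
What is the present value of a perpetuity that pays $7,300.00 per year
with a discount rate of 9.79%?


Formula: PV = C / r
Substituting: PV = $7,300.00 / 0.0979
PV = $74,565.88

$74,565.88


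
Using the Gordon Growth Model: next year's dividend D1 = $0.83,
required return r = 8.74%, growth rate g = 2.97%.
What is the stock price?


Formula: P = D1 / (r - g)
Spread: r - g = 0.0874 - 0.0297 = 0.0577
Substituting: P = $0.83 / 0.0577
P = $14.38

$14.38


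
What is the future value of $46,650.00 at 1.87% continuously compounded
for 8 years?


Formula: FV = P * e^(r*t)
Exponent: r*t = 0.0187 * 8 = 0.1496
e^(0.1496) = 1.16137
FV = $46,650.00 * 1.16137 = $54,177.89

$54,177.89


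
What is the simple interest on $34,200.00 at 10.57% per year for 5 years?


Formula: I = P * r * t
Substituting: I = $34,200.00 * 0.1057 * 5
Step: I = $34,200.00 * 0.5285
I = $18,074.70

$18,074.70


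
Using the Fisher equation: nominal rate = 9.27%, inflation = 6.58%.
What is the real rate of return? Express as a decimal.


Formula: (1 + r_real) = (1 + r_nom) / (1 + inflation)
Substituting: (1 + r_real) = 1.0927 / 1.0658
(1 + r_real) = 1.025239
r_real = 1.025239 - 1 = 0.025239

0.025239


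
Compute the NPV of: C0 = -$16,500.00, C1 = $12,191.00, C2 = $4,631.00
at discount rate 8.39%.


Formula: NPV = C0 + C1/(1+r) + C2/(1+r)^2
Discount C1: $12,191.00 / (1 + 0.0839) = $11,247.35
Discount C2: $4,631.00 / (1 + 0.0839)^2 = $3,941.82
NPV = -$16,500.00 + $11,247.35 + $3,941.82 = -$1,310.84

-$1,310.84


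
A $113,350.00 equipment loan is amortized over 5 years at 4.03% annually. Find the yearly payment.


Formula: PMT = PV * r / (1 - (1+r)^(-n))
Denominator: 1 - (1 + 0.0403)^(-5) = 0.179257
Numerator: $113,350.00 * 0.0403 = 4568.005
PMT = 4568.005 / 0.179257 = $25,482.95

$25,482.95


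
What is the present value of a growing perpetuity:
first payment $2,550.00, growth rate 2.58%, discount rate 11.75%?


Formula: PV = C / (r - g)
Spread: r - g = 0.1175 - 0.0258 = 0.0917
Substituting: PV = $2,550.00 / 0.0917
PV = $27,808.07

$27,808.07


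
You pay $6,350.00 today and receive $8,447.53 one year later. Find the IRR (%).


Formula: IRR = C1/C0 - 1
Substituting: IRR = $8,447.53 / $6,350.00 - 1
Ratio: 1.33032 - 1 = 0.33032
IRR = 33.032%

33.032%


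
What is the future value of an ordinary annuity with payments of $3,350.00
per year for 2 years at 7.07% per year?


Formula: FV = PMT * ((1+r)^n - 1) / r
Growth factor: (1 + 0.0707)^2 = 1.146398
Numerator: 1.146398 - 1 = 0.146398
FV = $3,350.00 * 0.146398 / 0.0707 = $6,936.85

$6,936.85


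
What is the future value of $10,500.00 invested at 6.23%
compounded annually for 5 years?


Formula: FV = P * (1 + r)^n
Substituting: FV = $10,500.00 * (1 + 0.0623)^5
Growth factor: (1.0623)^5 = 1.352807
FV = $10,500.00 * 1.352807 = $14,204.48

$14,204.48


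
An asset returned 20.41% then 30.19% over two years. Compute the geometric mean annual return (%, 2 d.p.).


Formula: Geometric mean = ((1+r1)*(1+r2))^(1/2) - 1
Product: (1 + 0.2041) * (1 + 0.3019) = 1.2041 * 1.3019 = 1.567618
Square root: 1.567618^0.5 = 1.252045
Geometric mean = 1.252045 - 1 = 0.252045
As percentage: 25.20%

25.20%


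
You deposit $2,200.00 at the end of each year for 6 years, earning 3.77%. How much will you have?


Formula: FV = PMT * ((1+r)^n - 1) / r
Growth factor: (1 + 0.0377)^6 = 1.248622
Numerator: 1.248622 - 1 = 0.248622
FV = $2,200.00 * 0.248622 / 0.0377 = $14,508.43

$14,508.43


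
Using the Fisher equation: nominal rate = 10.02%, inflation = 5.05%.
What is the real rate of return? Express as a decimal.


Formula: (1 + r_real) = (1 + r_nom) / (1 + inflation)
Substituting: (1 + r_real) = 1.1002 / 1.0505
(1 + r_real) = 1.047311
r_real = 1.047311 - 1 = 0.047311

0.047311


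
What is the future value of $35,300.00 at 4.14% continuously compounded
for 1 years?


Formula: FV = P * e^(r*t)
Exponent: r*t = 0.0414 * 1 = 0.0414
e^(0.0414) = 1.042269
FV = $35,300.00 * 1.042269 = $36,792.09

$36,792.09


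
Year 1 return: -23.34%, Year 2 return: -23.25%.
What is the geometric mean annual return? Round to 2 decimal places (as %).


Formula: Geometric mean = ((1+r1)*(1+r2))^(1/2) - 1
Product: (1 + -0.2334) * (1 + -0.2325) = 0.7666 * 0.7675 = 0.588365
Square root: 0.588365^0.5 = 0.76705
Geometric mean = 0.76705 - 1 = -0.23295
As percentage: -23.30%

-23.30%


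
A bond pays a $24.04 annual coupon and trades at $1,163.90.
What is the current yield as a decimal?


Formula: Current yield = annual coupon / price
Substituting: CY = $24.04 / $1,163.90
CY = 0.020655

0.020655


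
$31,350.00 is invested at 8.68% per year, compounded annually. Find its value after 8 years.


Formula: FV = P * (1 + r)^n
Substituting: FV = $31,350.00 * (1 + 0.0868)^8
Growth factor: (1.0868)^8 = 1.946243
FV = $31,350.00 * 1.946243 = $61,014.71

$61,014.71


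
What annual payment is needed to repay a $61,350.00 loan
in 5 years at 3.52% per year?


Formula: PMT = PV * r / (1 - (1+r)^(-n))
Denominator: 1 - (1 + 0.0352)^(-5) = 0.15884
Numerator: $61,350.00 * 0.0352 = 2159.52
PMT = 2159.52 / 0.15884 = $13,595.58

$13,595.58


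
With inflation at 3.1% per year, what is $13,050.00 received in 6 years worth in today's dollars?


Formula: Real value = nominal / (1 + inflation)^years
Price level: (1 + 0.031)^6 = 1.201025
Real value = $13,050.00 / 1.201025 = $10,865.72

$10,865.72


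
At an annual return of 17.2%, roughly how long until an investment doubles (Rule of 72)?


Formula: Years ≈ 72 / r
Substituting: Years ≈ 72 / 17.2
Years ≈ 4.2

4.2 years


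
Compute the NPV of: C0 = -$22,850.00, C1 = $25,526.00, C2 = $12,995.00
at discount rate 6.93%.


Formula: NPV = C0 + C1/(1+r) + C2/(1+r)^2
Discount C1: $25,526.00 / (1 + 0.0693) = $23,871.69
Discount C2: $12,995.00 / (1 + 0.0693)^2 = $11,365.20
NPV = -$22,850.00 + $23,871.69 + $11,365.20 = $12,386.89

$12,386.89


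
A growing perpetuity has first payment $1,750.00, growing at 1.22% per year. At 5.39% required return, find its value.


Formula: PV = C / (r - g)
Spread: r - g = 0.0539 - 0.0122 = 0.0417
Substituting: PV = $1,750.00 / 0.0417
PV = $41,966.43

$41,966.43


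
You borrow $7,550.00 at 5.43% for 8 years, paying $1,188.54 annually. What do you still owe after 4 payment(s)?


Formula: Balance = PV*(1+r)^k - PMT*((1+r)^k - 1)/r
Growth: (1 + 0.0543)^4 = 1.23554
Accumulated factor: ((1+r)^k - 1)/r = 4.337754
Balance = $7,550.00 * 1.23554 - $1,188.54 * 4.337754
Balance = $4,172.73

$4,172.73


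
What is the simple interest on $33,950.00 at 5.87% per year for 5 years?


Formula: I = P * r * t
Substituting: I = $33,950.00 * 0.0587 * 5
Step: I = $33,950.00 * 0.2935
I = $9,964.33

$9,964.33


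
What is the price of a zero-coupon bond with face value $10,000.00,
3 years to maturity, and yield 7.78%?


Formula: Price = FV / (1 + r)^n
Substituting: Price = $10,000.00 / (1 + 0.0778)^3
Discount factor: (1.0778)^3 = 1.252029
Price = $10,000.00 / 1.252029 = $7,987.03

$7,987.03


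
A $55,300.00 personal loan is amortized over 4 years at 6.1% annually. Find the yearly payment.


Formula: PMT = PV * r / (1 - (1+r)^(-n))
Denominator: 1 - (1 + 0.061)^(-4) = 0.210888
Numerator: $55,300.00 * 0.061 = 3373.3
PMT = 3373.3 / 0.210888 = $15,995.67

$15,995.67


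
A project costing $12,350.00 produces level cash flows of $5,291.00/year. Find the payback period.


Formula: Payback = investment / annual cash flow
Substituting: Payback = $12,350.00 / $5,291.00
Payback = 2.3342 years

2.3342 years


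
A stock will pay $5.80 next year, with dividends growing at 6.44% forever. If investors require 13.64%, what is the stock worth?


Formula: P = D1 / (r - g)
Spread: r - g = 0.1364 - 0.0644 = 0.072
Substituting: P = $5.80 / 0.072
P = $80.56

$80.56


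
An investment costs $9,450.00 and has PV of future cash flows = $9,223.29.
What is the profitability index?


Formula: PI = PV(cash flows) / initial investment
Substituting: PI = $9,223.29 / $9,450.00
PI = 0.976

0.976


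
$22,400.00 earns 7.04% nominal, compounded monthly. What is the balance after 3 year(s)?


Formula: FV = P * (1 + r/m)^(m*t)
Period rate: r/m = 0.0704 / 12 = 0.005867
Total periods: m*t = 12 * 3 = 36
Growth factor: (1 + 0.005867)^36 = 1.234397
FV = $22,400.00 * 1.234397 = $27,650.50

$27,650.50


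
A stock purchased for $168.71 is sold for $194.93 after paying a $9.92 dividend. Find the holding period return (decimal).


Formula: HPR = (P1 - P0 + D) / P0
Gain: $194.93 - $168.71 + $9.92 = $36.14
HPR = $36.14 / $168.71 = 0.2142

0.2142


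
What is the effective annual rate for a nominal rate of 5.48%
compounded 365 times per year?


Formula: EAR = (1 + r/m)^m - 1
Period rate: r/m = 0.0548 / 365 = 0.00015
Compounding: (1 + 0.00015)^365 = 1.056325
EAR = 1.056325 - 1 = 0.056325

0.056325


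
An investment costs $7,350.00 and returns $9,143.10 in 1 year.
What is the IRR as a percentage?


Formula: IRR = C1/C0 - 1
Substituting: IRR = $9,143.10 / $7,350.00 - 1
Ratio: 1.243959 - 1 = 0.243959
IRR = 24.3959%

24.3959%


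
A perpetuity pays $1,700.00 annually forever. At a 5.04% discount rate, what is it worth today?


Formula: PV = C / r
Substituting: PV = $1,700.00 / 0.0504
PV = $33,730.16

$33,730.16


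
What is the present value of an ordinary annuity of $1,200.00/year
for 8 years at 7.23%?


Formula: PV = PMT * (1 - (1+r)^(-n)) / r
Discount factor: (1 + 0.0723)^(-8) = 0.572097
Bracket: 1 - 0.572097 = 0.427903
PV = $1,200.00 * 0.427903 / 0.0723 = $7,102.13

$7,102.13


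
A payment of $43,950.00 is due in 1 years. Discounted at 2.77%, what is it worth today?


Formula: PV = FV / (1 + r)^n
Substituting: PV = $43,950.00 / (1 + 0.0277)^1
Discount factor: (1.0277)^1 = 1.0277
PV = $43,950.00 / 1.0277 = $42,765.40

$42,765.40


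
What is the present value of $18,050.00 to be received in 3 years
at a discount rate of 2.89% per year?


Formula: PV = FV / (1 + r)^n
Substituting: PV = $18,050.00 / (1 + 0.0289)^3
Discount factor: (1.0289)^3 = 1.08923
PV = $18,050.00 / 1.08923 = $16,571.34

$16,571.34


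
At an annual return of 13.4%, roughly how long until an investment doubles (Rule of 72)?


Formula: Years ≈ 72 / r
Substituting: Years ≈ 72 / 13.4
Years ≈ 5.4

5.4 years


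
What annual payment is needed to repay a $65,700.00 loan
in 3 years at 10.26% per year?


Formula: PMT = PV * r / (1 - (1+r)^(-n))
Denominator: 1 - (1 + 0.1026)^(-3) = 0.253988
Numerator: $65,700.00 * 0.1026 = 6740.82
PMT = 6740.82 / 0.253988 = $26,539.96

$26,539.96


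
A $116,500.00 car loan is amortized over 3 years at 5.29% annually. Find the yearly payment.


Formula: PMT = PV * r / (1 - (1+r)^(-n))
Denominator: 1 - (1 + 0.0529)^(-3) = 0.143281
Numerator: $116,500.00 * 0.0529 = 6162.85
PMT = 6162.85 / 0.143281 = $43,012.47

$43,012.47


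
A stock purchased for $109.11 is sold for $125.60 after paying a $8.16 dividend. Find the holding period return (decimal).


Formula: HPR = (P1 - P0 + D) / P0
Gain: $125.60 - $109.11 + $8.16 = $24.65
HPR = $24.65 / $109.11 = 0.2259

0.2259


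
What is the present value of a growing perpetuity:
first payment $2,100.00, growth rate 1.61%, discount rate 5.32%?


Formula: PV = C / (r - g)
Spread: r - g = 0.0532 - 0.0161 = 0.0371
Substituting: PV = $2,100.00 / 0.0371
PV = $56,603.77

$56,603.77


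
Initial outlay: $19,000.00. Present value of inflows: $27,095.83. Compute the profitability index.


Formula: PI = PV(cash flows) / initial investment
Substituting: PI = $27,095.83 / $19,000.00
PI = 1.4261

1.4261


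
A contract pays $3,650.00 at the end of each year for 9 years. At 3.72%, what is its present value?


Formula: PV = PMT * (1 - (1+r)^(-n)) / r
Discount factor: (1 + 0.0372)^(-9) = 0.719842
Bracket: 1 - 0.719842 = 0.280158
PV = $3,650.00 * 0.280158 / 0.0372 = $27,488.58

$27,488.58


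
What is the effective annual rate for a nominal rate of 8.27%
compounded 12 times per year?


Formula: EAR = (1 + r/m)^m - 1
Period rate: r/m = 0.0827 / 12 = 0.006892
Compounding: (1 + 0.006892)^12 = 1.085908
EAR = 1.085908 - 1 = 0.085908

0.085908


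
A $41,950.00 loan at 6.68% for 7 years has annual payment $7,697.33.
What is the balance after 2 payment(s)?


Formula: Balance = PV*(1+r)^k - PMT*((1+r)^k - 1)/r
Growth: (1 + 0.0668)^2 = 1.138062
Accumulated factor: ((1+r)^k - 1)/r = 2.0668
Balance = $41,950.00 * 1.138062 - $7,697.33 * 2.0668
Balance = $31,832.87

$31,832.87


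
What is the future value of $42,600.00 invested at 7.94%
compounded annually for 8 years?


Formula: FV = P * (1 + r)^n
Substituting: FV = $42,600.00 * (1 + 0.0794)^8
Growth factor: (1.0794)^8 = 1.84272
FV = $42,600.00 * 1.84272 = $78,499.86

$78,499.86


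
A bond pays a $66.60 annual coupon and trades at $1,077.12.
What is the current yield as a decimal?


Formula: Current yield = annual coupon / price
Substituting: CY = $66.60 / $1,077.12
CY = 0.061832

0.061832


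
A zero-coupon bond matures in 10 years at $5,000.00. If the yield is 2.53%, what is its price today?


Formula: Price = FV / (1 + r)^n
Substituting: Price = $5,000.00 / (1 + 0.0253)^10
Discount factor: (1.0253)^10 = 1.283836
Price = $5,000.00 / 1.283836 = $3,894.58

$3,894.58


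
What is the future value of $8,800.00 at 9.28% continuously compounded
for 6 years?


Formula: FV = P * e^(r*t)
Exponent: r*t = 0.0928 * 6 = 0.5568
e^(0.5568) = 1.745079
FV = $8,800.00 * 1.745079 = $15,356.70

$15,356.70


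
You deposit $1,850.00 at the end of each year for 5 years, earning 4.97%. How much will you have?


Formula: FV = PMT * ((1+r)^n - 1) / r
Growth factor: (1 + 0.0497)^5 = 1.274459
Numerator: 1.274459 - 1 = 0.274459
FV = $1,850.00 * 0.274459 / 0.0497 = $10,216.29

$10,216.29


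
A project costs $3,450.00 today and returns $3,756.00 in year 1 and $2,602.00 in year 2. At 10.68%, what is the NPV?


Formula: NPV = C0 + C1/(1+r) + C2/(1+r)^2
Discount C1: $3,756.00 / (1 + 0.1068) = $3,393.57
Discount C2: $2,602.00 / (1 + 0.1068)^2 = $2,124.07
NPV = -$3,450.00 + $3,393.57 + $2,124.07 = $2,067.64

$2,067.64


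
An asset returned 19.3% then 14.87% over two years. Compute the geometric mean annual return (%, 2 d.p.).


Formula: Geometric mean = ((1+r1)*(1+r2))^(1/2) - 1
Product: (1 + 0.193) * (1 + 0.1487) = 1.193 * 1.1487 = 1.370399
Square root: 1.370399^0.5 = 1.17064
Geometric mean = 1.17064 - 1 = 0.17064
As percentage: 17.06%

17.06%


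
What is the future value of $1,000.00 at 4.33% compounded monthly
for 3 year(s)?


Formula: FV = P * (1 + r/m)^(m*t)
Period rate: r/m = 0.0433 / 12 = 0.003608
Total periods: m*t = 12 * 3 = 36
Growth factor: (1 + 0.003608)^36 = 1.138448
FV = $1,000.00 * 1.138448 = $1,138.45

$1,138.45


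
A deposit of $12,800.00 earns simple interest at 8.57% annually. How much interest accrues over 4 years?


Formula: I = P * r * t
Substituting: I = $12,800.00 * 0.0857 * 4
Step: I = $12,800.00 * 0.3428
I = $4,387.84

$4,387.84


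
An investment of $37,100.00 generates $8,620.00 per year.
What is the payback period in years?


Formula: Payback = investment / annual cash flow
Substituting: Payback = $37,100.00 / $8,620.00
Payback = 4.3039 years

4.3039 years


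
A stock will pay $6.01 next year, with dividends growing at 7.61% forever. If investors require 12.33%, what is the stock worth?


Formula: P = D1 / (r - g)
Spread: r - g = 0.1233 - 0.0761 = 0.0472
Substituting: P = $6.01 / 0.0472
P = $127.33

$127.33


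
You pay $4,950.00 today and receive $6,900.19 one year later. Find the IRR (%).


Formula: IRR = C1/C0 - 1
Substituting: IRR = $6,900.19 / $4,950.00 - 1
Ratio: 1.393978 - 1 = 0.393978
IRR = 39.3978%

39.3978%


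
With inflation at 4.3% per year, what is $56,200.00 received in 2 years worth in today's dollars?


Formula: Real value = nominal / (1 + inflation)^years
Price level: (1 + 0.043)^2 = 1.087849
Real value = $56,200.00 / 1.087849 = $51,661.58

$51,661.58


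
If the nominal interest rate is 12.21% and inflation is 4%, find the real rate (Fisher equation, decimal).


Formula: (1 + r_real) = (1 + r_nom) / (1 + inflation)
Substituting: (1 + r_real) = 1.1221 / 1.04
(1 + r_real) = 1.078942
r_real = 1.078942 - 1 = 0.078942

0.078942


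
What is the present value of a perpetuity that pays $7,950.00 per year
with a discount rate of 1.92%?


Formula: PV = C / r
Substituting: PV = $7,950.00 / 0.0192
PV = $414,062.50

$414,062.50


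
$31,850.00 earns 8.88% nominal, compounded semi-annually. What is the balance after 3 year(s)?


Formula: FV = P * (1 + r/m)^(m*t)
Period rate: r/m = 0.0888 / 2 = 0.0444
Total periods: m*t = 2 * 3 = 6
Growth factor: (1 + 0.0444)^6 = 1.29778
FV = $31,850.00 * 1.29778 = $41,334.30

$41,334.30


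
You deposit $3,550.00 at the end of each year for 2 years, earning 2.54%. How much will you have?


Formula: FV = PMT * ((1+r)^n - 1) / r
Growth factor: (1 + 0.0254)^2 = 1.051445
Numerator: 1.051445 - 1 = 0.051445
FV = $3,550.00 * 0.051445 / 0.0254 = $7,190.17

$7,190.17


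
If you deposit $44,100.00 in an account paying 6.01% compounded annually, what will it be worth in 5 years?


Formula: FV = P * (1 + r)^n
Substituting: FV = $44,100.00 * (1 + 0.0601)^5
Growth factor: (1.0601)^5 = 1.338857
FV = $44,100.00 * 1.338857 = $59,043.59

$59,043.59


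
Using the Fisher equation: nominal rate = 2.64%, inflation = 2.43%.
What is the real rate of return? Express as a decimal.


Formula: (1 + r_real) = (1 + r_nom) / (1 + inflation)
Substituting: (1 + r_real) = 1.0264 / 1.0243
(1 + r_real) = 1.00205
r_real = 1.00205 - 1 = 0.00205

0.00205


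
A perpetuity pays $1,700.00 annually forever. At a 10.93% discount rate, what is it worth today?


Formula: PV = C / r
Substituting: PV = $1,700.00 / 0.1093
PV = $15,553.52

$15,553.52


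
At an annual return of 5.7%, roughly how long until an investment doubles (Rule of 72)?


Formula: Years ≈ 72 / r
Substituting: Years ≈ 72 / 5.7
Years ≈ 12.6

12.6 years


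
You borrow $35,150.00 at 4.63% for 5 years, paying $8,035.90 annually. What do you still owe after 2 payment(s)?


Formula: Balance = PV*(1+r)^k - PMT*((1+r)^k - 1)/r
Growth: (1 + 0.0463)^2 = 1.094744
Accumulated factor: ((1+r)^k - 1)/r = 2.0463
Balance = $35,150.00 * 1.094744 - $8,035.90 * 2.0463
Balance = $22,036.38

$22,036.38


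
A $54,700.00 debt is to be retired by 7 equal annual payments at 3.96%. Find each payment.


Formula: PMT = PV * r / (1 - (1+r)^(-n))
Denominator: 1 - (1 + 0.0396)^(-7) = 0.238033
Numerator: $54,700.00 * 0.0396 = 2166.12
PMT = 2166.12 / 0.238033 = $9,100.08

$9,100.08


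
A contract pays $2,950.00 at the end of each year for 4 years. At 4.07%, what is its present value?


Formula: PV = PMT * (1 - (1+r)^(-n)) / r
Discount factor: (1 + 0.0407)^(-4) = 0.852507
Bracket: 1 - 0.852507 = 0.147493
PV = $2,950.00 * 0.147493 / 0.0407 = $10,690.55

$10,690.55


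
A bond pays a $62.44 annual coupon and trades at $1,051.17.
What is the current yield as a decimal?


Formula: Current yield = annual coupon / price
Substituting: CY = $62.44 / $1,051.17
CY = 0.0594

0.0594


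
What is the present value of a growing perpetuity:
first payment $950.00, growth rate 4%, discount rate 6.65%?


Formula: PV = C / (r - g)
Spread: r - g = 0.0665 - 0.04 = 0.0265
Substituting: PV = $950.00 / 0.0265
PV = $35,849.06

$35,849.06


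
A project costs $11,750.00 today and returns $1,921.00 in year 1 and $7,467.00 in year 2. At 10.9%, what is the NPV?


Formula: NPV = C0 + C1/(1+r) + C2/(1+r)^2
Discount C1: $1,921.00 / (1 + 0.109) = $1,732.19
Discount C2: $7,467.00 / (1 + 0.109)^2 = $6,071.32
NPV = -$11,750.00 + $1,732.19 + $6,071.32 = -$3,946.49

-$3,946.49


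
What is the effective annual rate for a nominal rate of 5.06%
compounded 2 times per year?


Formula: EAR = (1 + r/m)^m - 1
Period rate: r/m = 0.0506 / 2 = 0.0253
Compounding: (1 + 0.0253)^2 = 1.05124
EAR = 1.05124 - 1 = 0.05124

0.05124


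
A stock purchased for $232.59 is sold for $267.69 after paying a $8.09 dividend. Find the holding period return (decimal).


Formula: HPR = (P1 - P0 + D) / P0
Gain: $267.69 - $232.59 + $8.09 = $43.19
HPR = $43.19 / $232.59 = 0.1857

0.1857


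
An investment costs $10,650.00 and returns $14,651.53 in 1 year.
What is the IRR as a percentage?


Formula: IRR = C1/C0 - 1
Substituting: IRR = $14,651.53 / $10,650.00 - 1
Ratio: 1.375731 - 1 = 0.375731
IRR = 37.5731%

37.5731%


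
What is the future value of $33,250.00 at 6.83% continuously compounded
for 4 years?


Formula: FV = P * e^(r*t)
Exponent: r*t = 0.0683 * 4 = 0.2732
e^(0.2732) = 1.314163
FV = $33,250.00 * 1.314163 = $43,695.92

$43,695.92


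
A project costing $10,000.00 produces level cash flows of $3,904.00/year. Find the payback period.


Formula: Payback = investment / annual cash flow
Substituting: Payback = $10,000.00 / $3,904.00
Payback = 2.5615 years

2.5615 years


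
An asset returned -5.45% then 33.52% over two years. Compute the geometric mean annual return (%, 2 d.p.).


Formula: Geometric mean = ((1+r1)*(1+r2))^(1/2) - 1
Product: (1 + -0.0545) * (1 + 0.3352) = 0.9455 * 1.3352 = 1.262432
Square root: 1.262432^0.5 = 1.12358
Geometric mean = 1.12358 - 1 = 0.12358
As percentage: 12.36%

12.36%


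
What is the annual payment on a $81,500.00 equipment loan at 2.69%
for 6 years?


Formula: PMT = PV * r / (1 - (1+r)^(-n))
Denominator: 1 - (1 + 0.0269)^(-6) = 0.147232
Numerator: $81,500.00 * 0.0269 = 2192.35
PMT = 2192.35 / 0.147232 = $14,890.48

$14,890.48


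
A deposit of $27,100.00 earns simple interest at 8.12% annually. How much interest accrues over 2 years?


Formula: I = P * r * t
Substituting: I = $27,100.00 * 0.0812 * 2
Step: I = $27,100.00 * 0.1624
I = $4,401.04

$4,401.04


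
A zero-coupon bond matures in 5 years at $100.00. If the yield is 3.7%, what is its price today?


Formula: Price = FV / (1 + r)^n
Substituting: Price = $100.00 / (1 + 0.037)^5
Discount factor: (1.037)^5 = 1.199206
Price = $100.00 / 1.199206 = $83.39

$83.39


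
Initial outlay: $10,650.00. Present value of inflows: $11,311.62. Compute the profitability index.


Formula: PI = PV(cash flows) / initial investment
Substituting: PI = $11,311.62 / $10,650.00
PI = 1.0621

1.0621


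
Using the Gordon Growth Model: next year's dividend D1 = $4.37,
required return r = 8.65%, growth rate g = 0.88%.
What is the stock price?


Formula: P = D1 / (r - g)
Spread: r - g = 0.0865 - 0.0088 = 0.0777
Substituting: P = $4.37 / 0.0777
P = $56.24

$56.24


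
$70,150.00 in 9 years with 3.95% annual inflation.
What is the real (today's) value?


Formula: Real value = nominal / (1 + inflation)^years
Price level: (1 + 0.0395)^9 = 1.417165
Real value = $70,150.00 / 1.417165 = $49,500.23

$49,500.23


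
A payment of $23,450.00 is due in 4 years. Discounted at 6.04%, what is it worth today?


Formula: PV = FV / (1 + r)^n
Substituting: PV = $23,450.00 / (1 + 0.0604)^4
Discount factor: (1.0604)^4 = 1.264384
PV = $23,450.00 / 1.264384 = $18,546.59

$18,546.59


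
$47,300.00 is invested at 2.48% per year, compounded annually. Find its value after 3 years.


Formula: FV = P * (1 + r)^n
Substituting: FV = $47,300.00 * (1 + 0.0248)^3
Growth factor: (1.0248)^3 = 1.07626
FV = $47,300.00 * 1.07626 = $50,907.12

$50,907.12


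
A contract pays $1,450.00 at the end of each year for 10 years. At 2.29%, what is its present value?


Formula: PV = PMT * (1 - (1+r)^(-n)) / r
Discount factor: (1 + 0.0229)^(-10) = 0.797385
Bracket: 1 - 0.797385 = 0.202615
PV = $1,450.00 * 0.202615 / 0.0229 = $12,829.32

$12,829.32


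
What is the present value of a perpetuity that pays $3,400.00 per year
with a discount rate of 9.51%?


Formula: PV = C / r
Substituting: PV = $3,400.00 / 0.0951
PV = $35,751.84

$35,751.84


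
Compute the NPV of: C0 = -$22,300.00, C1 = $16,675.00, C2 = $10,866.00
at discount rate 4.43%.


Formula: NPV = C0 + C1/(1+r) + C2/(1+r)^2
Discount C1: $16,675.00 / (1 + 0.0443) = $15,967.63
Discount C2: $10,866.00 / (1 + 0.0443)^2 = $9,963.67
NPV = -$22,300.00 + $15,967.63 + $9,963.67 = $3,631.30

$3,631.30


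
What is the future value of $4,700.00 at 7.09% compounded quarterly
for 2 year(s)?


Formula: FV = P * (1 + r/m)^(m*t)
Period rate: r/m = 0.0709 / 4 = 0.017725
Total periods: m*t = 4 * 2 = 8
Growth factor: (1 + 0.017725)^8 = 1.150916
FV = $4,700.00 * 1.150916 = $5,409.30

$5,409.30


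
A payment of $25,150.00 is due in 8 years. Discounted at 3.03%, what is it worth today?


Formula: PV = FV / (1 + r)^n
Substituting: PV = $25,150.00 / (1 + 0.0303)^8
Discount factor: (1.0303)^8 = 1.269725
PV = $25,150.00 / 1.269725 = $19,807.44

$19,807.44


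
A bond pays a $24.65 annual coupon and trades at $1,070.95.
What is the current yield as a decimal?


Formula: Current yield = annual coupon / price
Substituting: CY = $24.65 / $1,070.95
CY = 0.023017

0.023017


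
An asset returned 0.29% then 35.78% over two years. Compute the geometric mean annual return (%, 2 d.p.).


Formula: Geometric mean = ((1+r1)*(1+r2))^(1/2) - 1
Product: (1 + 0.0029) * (1 + 0.3578) = 1.0029 * 1.3578 = 1.361738
Square root: 1.361738^0.5 = 1.166935
Geometric mean = 1.166935 - 1 = 0.166935
As percentage: 16.69%

16.69%


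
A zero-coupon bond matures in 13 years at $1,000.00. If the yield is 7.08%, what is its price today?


Formula: Price = FV / (1 + r)^n
Substituting: Price = $1,000.00 / (1 + 0.0708)^13
Discount factor: (1.0708)^13 = 2.433373
Price = $1,000.00 / 2.433373 = $410.95

$410.95


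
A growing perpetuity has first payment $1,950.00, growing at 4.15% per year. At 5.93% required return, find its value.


Formula: PV = C / (r - g)
Spread: r - g = 0.0593 - 0.0415 = 0.0178
Substituting: PV = $1,950.00 / 0.0178
PV = $109,550.56

$109,550.56


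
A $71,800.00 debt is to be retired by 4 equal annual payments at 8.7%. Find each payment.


Formula: PMT = PV * r / (1 - (1+r)^(-n))
Denominator: 1 - (1 + 0.087)^(-4) = 0.283722
Numerator: $71,800.00 * 0.087 = 6246.6
PMT = 6246.6 / 0.283722 = $22,016.65

$22,016.65


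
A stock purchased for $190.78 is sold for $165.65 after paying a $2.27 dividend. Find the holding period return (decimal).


Formula: HPR = (P1 - P0 + D) / P0
Gain: $165.65 - $190.78 + $2.27 = -$22.86
HPR = -$22.86 / $190.78 = -0.1198

-0.1198


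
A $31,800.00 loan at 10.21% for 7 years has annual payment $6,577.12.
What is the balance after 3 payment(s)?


Formula: Balance = PV*(1+r)^k - PMT*((1+r)^k - 1)/r
Growth: (1 + 0.1021)^3 = 1.338638
Accumulated factor: ((1+r)^k - 1)/r = 3.316724
Balance = $31,800.00 * 1.338638 - $6,577.12 * 3.316724
Balance = $20,754.18

$20,754.18


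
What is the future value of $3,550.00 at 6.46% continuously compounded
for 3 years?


Formula: FV = P * e^(r*t)
Exponent: r*t = 0.0646 * 3 = 0.1938
e^(0.1938) = 1.213853
FV = $3,550.00 * 1.213853 = $4,309.18

$4,309.18


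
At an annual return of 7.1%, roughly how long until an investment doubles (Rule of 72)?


Formula: Years ≈ 72 / r
Substituting: Years ≈ 72 / 7.1
Years ≈ 10.1

10.1 years


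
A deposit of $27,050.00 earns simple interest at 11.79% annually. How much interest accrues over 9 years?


Formula: I = P * r * t
Substituting: I = $27,050.00 * 0.1179 * 9
Step: I = $27,050.00 * 1.0611
I = $28,702.76

$28,702.76


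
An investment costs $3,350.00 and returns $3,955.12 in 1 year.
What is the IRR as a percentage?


Formula: IRR = C1/C0 - 1
Substituting: IRR = $3,955.12 / $3,350.00 - 1
Ratio: 1.180633 - 1 = 0.180633
IRR = 18.0633%

18.0633%


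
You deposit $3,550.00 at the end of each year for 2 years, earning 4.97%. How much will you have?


Formula: FV = PMT * ((1+r)^n - 1) / r
Growth factor: (1 + 0.0497)^2 = 1.10187
Numerator: 1.10187 - 1 = 0.10187
FV = $3,550.00 * 0.10187 / 0.0497 = $7,276.44

$7,276.44


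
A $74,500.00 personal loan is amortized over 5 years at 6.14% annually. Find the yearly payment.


Formula: PMT = PV * r / (1 - (1+r)^(-n))
Denominator: 1 - (1 + 0.0614)^(-5) = 0.257657
Numerator: $74,500.00 * 0.0614 = 4574.3
PMT = 4574.3 / 0.257657 = $17,753.44

$17,753.44


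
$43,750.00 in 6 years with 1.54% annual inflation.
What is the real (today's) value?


Formula: Real value = nominal / (1 + inflation)^years
Price level: (1 + 0.0154)^6 = 1.096031
Real value = $43,750.00 / 1.096031 = $39,916.74

$39,916.74


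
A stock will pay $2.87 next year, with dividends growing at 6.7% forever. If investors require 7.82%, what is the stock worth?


Formula: P = D1 / (r - g)
Spread: r - g = 0.0782 - 0.067 = 0.0112
Substituting: P = $2.87 / 0.0112
P = $256.25

$256.25


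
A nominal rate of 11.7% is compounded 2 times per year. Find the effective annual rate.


Formula: EAR = (1 + r/m)^m - 1
Period rate: r/m = 0.117 / 2 = 0.0585
Compounding: (1 + 0.0585)^2 = 1.120422
EAR = 1.120422 - 1 = 0.120422

0.120422


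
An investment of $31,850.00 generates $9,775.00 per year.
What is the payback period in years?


Formula: Payback = investment / annual cash flow
Substituting: Payback = $31,850.00 / $9,775.00
Payback = 3.2583 years

3.2583 years


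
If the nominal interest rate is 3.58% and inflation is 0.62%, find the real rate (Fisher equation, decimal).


Formula: (1 + r_real) = (1 + r_nom) / (1 + inflation)
Substituting: (1 + r_real) = 1.0358 / 1.0062
(1 + r_real) = 1.029418
r_real = 1.029418 - 1 = 0.029418

0.029418


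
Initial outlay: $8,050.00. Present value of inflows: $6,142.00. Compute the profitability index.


Formula: PI = PV(cash flows) / initial investment
Substituting: PI = $6,142.00 / $8,050.00
PI = 0.763

0.763


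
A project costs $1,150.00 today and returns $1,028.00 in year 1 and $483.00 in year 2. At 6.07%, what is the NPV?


Formula: NPV = C0 + C1/(1+r) + C2/(1+r)^2
Discount C1: $1,028.00 / (1 + 0.0607) = $969.17
Discount C2: $483.00 / (1 + 0.0607)^2 = $429.30
NPV = -$1,150.00 + $969.17 + $429.30 = $248.47

$248.47


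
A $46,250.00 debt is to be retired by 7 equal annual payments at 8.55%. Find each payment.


Formula: PMT = PV * r / (1 - (1+r)^(-n))
Denominator: 1 - (1 + 0.0855)^(-7) = 0.436893
Numerator: $46,250.00 * 0.0855 = 3954.375
PMT = 3954.375 / 0.436893 = $9,051.14

$9,051.14


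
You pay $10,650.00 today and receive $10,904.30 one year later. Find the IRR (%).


Formula: IRR = C1/C0 - 1
Substituting: IRR = $10,904.30 / $10,650.00 - 1
Ratio: 1.023878 - 1 = 0.023878
IRR = 2.3878%

2.3878%


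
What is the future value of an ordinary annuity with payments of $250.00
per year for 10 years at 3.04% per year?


Formula: FV = PMT * ((1+r)^n - 1) / r
Growth factor: (1 + 0.0304)^10 = 1.349145
Numerator: 1.349145 - 1 = 0.349145
FV = $250.00 * 0.349145 / 0.0304 = $2,871.25

$2,871.25


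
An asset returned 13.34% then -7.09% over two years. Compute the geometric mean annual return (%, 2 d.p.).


Formula: Geometric mean = ((1+r1)*(1+r2))^(1/2) - 1
Product: (1 + 0.1334) * (1 + -0.0709) = 1.1334 * 0.9291 = 1.053042
Square root: 1.053042^0.5 = 1.026178
Geometric mean = 1.026178 - 1 = 0.026178
As percentage: 2.62%

2.62%


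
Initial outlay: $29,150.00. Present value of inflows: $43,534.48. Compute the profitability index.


Formula: PI = PV(cash flows) / initial investment
Substituting: PI = $43,534.48 / $29,150.00
PI = 1.4935

1.4935
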